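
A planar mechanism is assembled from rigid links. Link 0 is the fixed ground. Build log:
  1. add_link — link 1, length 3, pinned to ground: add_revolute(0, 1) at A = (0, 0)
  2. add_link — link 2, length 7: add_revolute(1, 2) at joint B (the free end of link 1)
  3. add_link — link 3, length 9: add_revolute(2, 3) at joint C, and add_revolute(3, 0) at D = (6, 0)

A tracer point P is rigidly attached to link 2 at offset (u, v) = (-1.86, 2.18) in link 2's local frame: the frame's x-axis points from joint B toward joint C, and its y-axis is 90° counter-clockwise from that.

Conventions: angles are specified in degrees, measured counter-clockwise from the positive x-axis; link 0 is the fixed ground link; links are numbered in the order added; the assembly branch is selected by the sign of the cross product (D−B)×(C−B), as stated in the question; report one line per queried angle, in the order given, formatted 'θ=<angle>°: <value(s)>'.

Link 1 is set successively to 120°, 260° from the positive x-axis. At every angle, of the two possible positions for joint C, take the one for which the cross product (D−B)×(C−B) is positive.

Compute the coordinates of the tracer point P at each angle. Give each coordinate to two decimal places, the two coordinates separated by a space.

A=(0,0), D=(6.00,0)
θ=120°: B = A + 3.00·(cos120°, sin120°) = (-1.5000, 2.5981)
θ=120°: |BD| = 7.9373
θ=120°: circle(B,7.00) ∩ circle(D,9.00): a=1.9528, h=6.7221
θ=120°:   candidates: C₊=(2.5456,8.3106) cross=53.355; C₋=(-1.8551,-4.3929) cross=-53.355
θ=120°:   branch + wants cross > 0 → take C=(2.5456,8.3106) (cross=53.355)
θ=120°: ex = (C−B)/|BC| = (0.5779,0.8161); ey = (-0.8161,0.5779)
θ=120°: P = B + -1.86·ex + 2.18·ey = (-4.3540,2.3401)
θ=260°: B = A + 3.00·(cos260°, sin260°) = (-0.5209, -2.9544)
θ=260°: |BD| = 7.1590
θ=260°: circle(B,7.00) ∩ circle(D,9.00): a=1.3446, h=6.8697
θ=260°:   candidates: C₊=(-2.1312,3.8578) cross=49.180; C₋=(3.5388,-8.6569) cross=-49.180
θ=260°:   branch + wants cross > 0 → take C=(-2.1312,3.8578) (cross=49.180)
θ=260°: ex = (C−B)/|BC| = (-0.2300,0.9732); ey = (-0.9732,-0.2300)
θ=260°: P = B + -1.86·ex + 2.18·ey = (-2.2146,-5.2660)

θ=120°: -4.35 2.34
θ=260°: -2.21 -5.27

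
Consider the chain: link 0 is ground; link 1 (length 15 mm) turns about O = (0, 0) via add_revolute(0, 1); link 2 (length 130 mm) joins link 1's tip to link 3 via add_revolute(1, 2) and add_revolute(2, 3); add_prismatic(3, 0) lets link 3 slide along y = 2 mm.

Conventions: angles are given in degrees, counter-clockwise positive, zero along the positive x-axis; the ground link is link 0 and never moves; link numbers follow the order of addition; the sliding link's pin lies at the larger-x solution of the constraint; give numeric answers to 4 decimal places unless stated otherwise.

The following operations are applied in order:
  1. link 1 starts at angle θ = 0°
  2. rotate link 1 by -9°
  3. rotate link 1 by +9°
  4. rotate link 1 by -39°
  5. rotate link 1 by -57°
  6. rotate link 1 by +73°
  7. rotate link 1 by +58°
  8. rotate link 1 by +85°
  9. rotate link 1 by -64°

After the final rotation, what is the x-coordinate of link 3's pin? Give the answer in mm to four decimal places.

geometry: r = 15 mm, L = 130 mm, e = 2 mm; θ starts at 0°
rotate link 1 by -9°: θ ← 0° -9° = -9°
rotate link 1 by +9°: θ ← -9° +9° = 0°
rotate link 1 by -39°: θ ← 0° -39° = -39°
rotate link 1 by -57°: θ ← -39° -57° = -96°
rotate link 1 by +73°: θ ← -96° +73° = -23°
rotate link 1 by +58°: θ ← -23° +58° = 35°
rotate link 1 by +85°: θ ← 35° +85° = 120°
rotate link 1 by -64°: θ ← 120° -64° = 56°
crank pin P = (r cos θ, r sin θ) = (8.387894, 12.435564)
h = r sin θ − e = 12.435564 − 2 = 10.435564
x = r cos θ + √(L² − h²) = 8.387894 + 129.580473 = 137.968367

137.9684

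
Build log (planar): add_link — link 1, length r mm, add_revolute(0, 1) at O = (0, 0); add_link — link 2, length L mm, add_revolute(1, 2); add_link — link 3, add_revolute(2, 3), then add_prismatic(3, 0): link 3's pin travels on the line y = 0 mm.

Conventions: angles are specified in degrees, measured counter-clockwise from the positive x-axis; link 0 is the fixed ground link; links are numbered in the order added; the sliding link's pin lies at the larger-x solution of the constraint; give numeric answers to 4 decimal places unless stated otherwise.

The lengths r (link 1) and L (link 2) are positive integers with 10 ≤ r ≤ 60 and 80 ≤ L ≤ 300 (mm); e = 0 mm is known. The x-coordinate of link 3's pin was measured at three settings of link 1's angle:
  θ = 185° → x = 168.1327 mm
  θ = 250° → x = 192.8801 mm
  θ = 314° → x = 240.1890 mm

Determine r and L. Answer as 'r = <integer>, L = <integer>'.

constraint per measurement: (x − r cos θ)² + (r sin θ − e)² = L²
subtracting the θ₁ and θ₂ equations cancels the r² and L² terms:
r = (x₁² − x₂²) / (2[(x₁cos θ₁ + e sin θ₁) − (x₂cos θ₂ + e sin θ₂)]) = 44.0001 → r = 44
L² = (x₁ − r cos θ₁)² + (r sin θ₁ − e)² = 44943.9804 → L = 212.0000 → L = 212
check at θ₃=314°: x = 240.1890 (printed 240.1890) ✓

r = 44, L = 212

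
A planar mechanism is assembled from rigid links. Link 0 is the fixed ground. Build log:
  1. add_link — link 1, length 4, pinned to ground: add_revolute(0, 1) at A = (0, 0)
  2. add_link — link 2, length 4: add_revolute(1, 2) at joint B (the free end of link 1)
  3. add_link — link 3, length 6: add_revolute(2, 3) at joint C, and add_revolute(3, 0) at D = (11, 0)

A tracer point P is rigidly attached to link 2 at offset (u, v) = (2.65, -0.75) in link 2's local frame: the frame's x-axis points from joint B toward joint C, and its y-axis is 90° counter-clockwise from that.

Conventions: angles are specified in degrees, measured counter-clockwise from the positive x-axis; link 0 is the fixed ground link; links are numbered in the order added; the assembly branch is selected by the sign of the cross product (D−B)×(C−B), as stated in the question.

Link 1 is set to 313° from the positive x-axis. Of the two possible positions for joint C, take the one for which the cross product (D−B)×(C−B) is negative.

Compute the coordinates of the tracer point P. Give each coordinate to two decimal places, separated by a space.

A=(0,0), D=(11.00,0)
B = A + 4.00·(cos313°, sin313°) = (2.7280, -2.9254)
|BD| = 8.7741
circle(B,4.00) ∩ circle(D,6.00): a=3.2473, h=2.3356
  candidates: C₊=(5.0108,0.3592) cross=20.493; C₋=(6.5682,-4.0447) cross=-20.493
  branch - wants cross < 0 → take C=(6.5682,-4.0447) (cross=-20.493)
ex = (C−B)/|BC| = (0.9601,-0.2798); ey = (0.2798,0.9601)
P = B + 2.65·ex + -0.75·ey = (5.0623,-4.3870)

5.06 -4.39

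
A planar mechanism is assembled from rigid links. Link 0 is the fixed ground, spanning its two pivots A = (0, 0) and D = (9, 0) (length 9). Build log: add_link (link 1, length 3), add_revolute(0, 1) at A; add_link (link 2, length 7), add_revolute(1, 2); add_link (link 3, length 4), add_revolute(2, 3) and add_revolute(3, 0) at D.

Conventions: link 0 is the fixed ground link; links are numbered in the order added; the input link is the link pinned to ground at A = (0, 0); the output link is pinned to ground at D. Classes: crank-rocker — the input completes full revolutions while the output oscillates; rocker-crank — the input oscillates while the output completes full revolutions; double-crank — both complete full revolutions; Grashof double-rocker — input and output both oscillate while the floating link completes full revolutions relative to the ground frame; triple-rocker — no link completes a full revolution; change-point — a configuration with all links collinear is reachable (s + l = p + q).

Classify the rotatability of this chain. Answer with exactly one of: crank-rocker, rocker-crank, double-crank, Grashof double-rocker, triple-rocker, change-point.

lengths: ground=9, input=3, coupler=7, output=4
sorted: s=3 (shortest), l=9 (longest), p+q=11
s + l = 12 vs p + q = 11
s + l > p + q → non-Grashof → no link fully rotates → triple-rocker

triple-rocker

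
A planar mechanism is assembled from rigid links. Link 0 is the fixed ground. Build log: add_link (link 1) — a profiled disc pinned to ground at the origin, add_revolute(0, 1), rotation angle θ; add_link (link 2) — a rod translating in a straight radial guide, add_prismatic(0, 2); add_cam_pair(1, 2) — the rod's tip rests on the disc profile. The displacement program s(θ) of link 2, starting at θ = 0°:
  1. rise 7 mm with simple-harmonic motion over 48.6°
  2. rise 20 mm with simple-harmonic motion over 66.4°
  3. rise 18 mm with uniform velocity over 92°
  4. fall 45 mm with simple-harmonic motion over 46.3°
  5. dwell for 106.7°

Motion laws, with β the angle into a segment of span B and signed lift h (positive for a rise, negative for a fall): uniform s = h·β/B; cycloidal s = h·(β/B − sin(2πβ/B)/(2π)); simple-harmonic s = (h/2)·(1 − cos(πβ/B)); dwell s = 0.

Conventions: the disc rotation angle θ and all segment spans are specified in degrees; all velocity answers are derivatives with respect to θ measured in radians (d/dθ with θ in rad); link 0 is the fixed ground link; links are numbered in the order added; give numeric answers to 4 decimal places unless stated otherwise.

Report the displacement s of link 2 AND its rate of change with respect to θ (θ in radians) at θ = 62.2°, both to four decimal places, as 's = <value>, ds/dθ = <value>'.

seg 1 [0°–48.6°] simple-harmonic, h=7: full span → s += 7 → s = 7.0000
seg 2 [48.6°–115°] simple-harmonic, h=20: θ=62.2° here. β=13.6, B=66.4. 20/2·(1 − cos(π·0.2048)) = 1.9997 → s = 8.9997
velocity in seg [48.6°–115°] (simple-harmonic), θ in radians: β = 13.6° = 0.2374 rad, B = 66.4° = 1.1589 rad; ds/dθ = (πh/(2B)) sin(πβ/B) = (π·20/(2·1.1589)) sin(π·0.2048) = 16.264141 mm/rad

s = 8.9997, ds/dθ = 16.2641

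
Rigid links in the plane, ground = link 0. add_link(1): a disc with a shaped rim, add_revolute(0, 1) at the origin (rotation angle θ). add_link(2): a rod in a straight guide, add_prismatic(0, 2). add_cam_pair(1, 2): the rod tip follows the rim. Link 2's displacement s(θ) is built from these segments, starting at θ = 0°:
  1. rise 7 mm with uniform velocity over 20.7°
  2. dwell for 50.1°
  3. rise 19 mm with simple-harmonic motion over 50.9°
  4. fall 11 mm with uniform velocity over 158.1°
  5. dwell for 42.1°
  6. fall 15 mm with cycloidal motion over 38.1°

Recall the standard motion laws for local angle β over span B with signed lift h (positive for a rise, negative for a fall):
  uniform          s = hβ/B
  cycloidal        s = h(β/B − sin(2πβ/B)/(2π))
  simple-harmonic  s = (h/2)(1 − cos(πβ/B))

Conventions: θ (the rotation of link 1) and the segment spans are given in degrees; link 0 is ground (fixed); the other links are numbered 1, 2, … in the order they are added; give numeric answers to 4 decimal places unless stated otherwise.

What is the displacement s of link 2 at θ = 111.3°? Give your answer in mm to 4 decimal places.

segment 1 (0° to 20.7°, uniform, h = 7) is passed completely: s = 0.0000 + (7) = 7.0000
segment 2 (20.7° to 70.8°, dwell): s unchanged at 7.0000
θ = 111.3° falls in segment 3 (70.8° to 121.7°, simple-harmonic, h = 19): β = 111.3 − 70.8 = 40.5°, B = 50.9°; Δs = 19/2·(1 − cos(π·0.7957)) = 17.1091; s = 7.0000 + 17.1091 = 24.1091

24.1091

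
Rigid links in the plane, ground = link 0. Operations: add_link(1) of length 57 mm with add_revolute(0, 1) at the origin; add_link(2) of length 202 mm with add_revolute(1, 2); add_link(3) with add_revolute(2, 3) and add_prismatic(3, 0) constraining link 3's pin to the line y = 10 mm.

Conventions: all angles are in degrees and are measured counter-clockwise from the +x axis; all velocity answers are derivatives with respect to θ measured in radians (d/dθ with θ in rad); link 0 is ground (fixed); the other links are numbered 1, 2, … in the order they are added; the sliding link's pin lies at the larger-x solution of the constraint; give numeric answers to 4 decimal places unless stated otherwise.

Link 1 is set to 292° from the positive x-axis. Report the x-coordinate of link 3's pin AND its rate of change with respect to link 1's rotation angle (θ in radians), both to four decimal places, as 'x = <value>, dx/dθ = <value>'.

geometry: r = 57 mm, L = 202 mm, e = 10 mm
crank pin P = (r cos θ, r sin θ) = (21.352576, -52.849480)
h = r sin θ − e = -52.849480 − 10 = -62.849480
x = r cos θ + √(L² − h²) = 21.352576 + 191.973808 = 213.326384
dx/dθ = −r sin θ − h·r cos θ/√(L² − h²) (θ in radians; h = -62.849480) = 59.840008

x = 213.3264, dx/dθ = 59.8400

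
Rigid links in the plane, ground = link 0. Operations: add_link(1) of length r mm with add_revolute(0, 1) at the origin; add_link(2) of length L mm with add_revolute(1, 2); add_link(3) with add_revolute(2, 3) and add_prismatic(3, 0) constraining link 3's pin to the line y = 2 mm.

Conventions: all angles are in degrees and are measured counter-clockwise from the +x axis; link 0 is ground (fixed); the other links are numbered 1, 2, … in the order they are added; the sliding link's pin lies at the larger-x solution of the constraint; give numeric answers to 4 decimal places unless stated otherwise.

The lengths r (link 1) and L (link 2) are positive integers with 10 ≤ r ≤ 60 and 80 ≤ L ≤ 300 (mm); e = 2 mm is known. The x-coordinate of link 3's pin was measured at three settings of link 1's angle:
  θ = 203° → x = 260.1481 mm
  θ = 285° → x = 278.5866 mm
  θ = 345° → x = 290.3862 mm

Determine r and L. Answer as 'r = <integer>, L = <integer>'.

constraint per measurement: (x − r cos θ)² + (r sin θ − e)² = L²
subtracting the θ₁ and θ₂ equations cancels the r² and L² terms:
r = (x₁² − x₂²) / (2[(x₁cos θ₁ + e sin θ₁) − (x₂cos θ₂ + e sin θ₂)]) = 16.0000 → r = 16
L² = (x₁ − r cos θ₁)² + (r sin θ₁ − e)² = 75625.0036 → L = 275.0000 → L = 275
check at θ₃=345°: x = 290.3862 (printed 290.3862) ✓

r = 16, L = 275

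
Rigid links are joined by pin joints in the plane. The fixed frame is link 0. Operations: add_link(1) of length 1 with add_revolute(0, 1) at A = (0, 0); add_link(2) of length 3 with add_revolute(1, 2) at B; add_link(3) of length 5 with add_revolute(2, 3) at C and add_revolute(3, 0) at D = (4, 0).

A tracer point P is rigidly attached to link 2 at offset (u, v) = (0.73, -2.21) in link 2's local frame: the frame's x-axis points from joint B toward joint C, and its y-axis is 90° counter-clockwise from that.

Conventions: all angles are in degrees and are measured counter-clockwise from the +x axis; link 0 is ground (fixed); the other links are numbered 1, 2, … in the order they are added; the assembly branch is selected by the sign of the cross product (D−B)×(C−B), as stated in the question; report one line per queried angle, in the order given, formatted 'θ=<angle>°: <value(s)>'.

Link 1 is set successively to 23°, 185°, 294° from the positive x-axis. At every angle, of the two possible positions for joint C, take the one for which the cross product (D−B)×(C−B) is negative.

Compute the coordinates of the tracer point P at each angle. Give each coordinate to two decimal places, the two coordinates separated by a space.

A=(0,0), D=(4.00,0)
θ=23°: B = A + 1.00·(cos23°, sin23°) = (0.9205, 0.3907)
θ=23°: |BD| = 3.1042
θ=23°: circle(B,3.00) ∩ circle(D,5.00): a=-1.0251, h=2.8194
θ=23°:   candidates: C₊=(0.2585,3.3168) cross=8.752; C₋=(-0.4513,-2.2773) cross=-8.752
θ=23°:   branch - wants cross < 0 → take C=(-0.4513,-2.2773) (cross=-8.752)
θ=23°: ex = (C−B)/|BC| = (-0.4573,-0.8893); ey = (0.8893,-0.4573)
θ=23°: P = B + 0.73·ex + -2.21·ey = (-1.3787,0.7521)
θ=185°: B = A + 1.00·(cos185°, sin185°) = (-0.9962, -0.0872)
θ=185°: |BD| = 4.9970
θ=185°: circle(B,3.00) ∩ circle(D,5.00): a=0.8975, h=2.8626
θ=185°:   candidates: C₊=(-0.1488,2.7907) cross=14.304; C₋=(-0.0489,-2.9337) cross=-14.304
θ=185°:   branch - wants cross < 0 → take C=(-0.0489,-2.9337) (cross=-14.304)
θ=185°: ex = (C−B)/|BC| = (0.3158,-0.9488); ey = (0.9488,0.3158)
θ=185°: P = B + 0.73·ex + -2.21·ey = (-2.8626,-1.4776)
θ=294°: B = A + 1.00·(cos294°, sin294°) = (0.4067, -0.9135)
θ=294°: |BD| = 3.7076
θ=294°: circle(B,3.00) ∩ circle(D,5.00): a=-0.3040, h=2.9846
θ=294°:   candidates: C₊=(-0.6232,1.9041) cross=11.065; C₋=(0.8475,-3.8810) cross=-11.065
θ=294°:   branch - wants cross < 0 → take C=(0.8475,-3.8810) (cross=-11.065)
θ=294°: ex = (C−B)/|BC| = (0.1469,-0.9891); ey = (0.9891,0.1469)
θ=294°: P = B + 0.73·ex + -2.21·ey = (-1.6720,-1.9604)

θ=23°: -1.38 0.75
θ=185°: -2.86 -1.48
θ=294°: -1.67 -1.96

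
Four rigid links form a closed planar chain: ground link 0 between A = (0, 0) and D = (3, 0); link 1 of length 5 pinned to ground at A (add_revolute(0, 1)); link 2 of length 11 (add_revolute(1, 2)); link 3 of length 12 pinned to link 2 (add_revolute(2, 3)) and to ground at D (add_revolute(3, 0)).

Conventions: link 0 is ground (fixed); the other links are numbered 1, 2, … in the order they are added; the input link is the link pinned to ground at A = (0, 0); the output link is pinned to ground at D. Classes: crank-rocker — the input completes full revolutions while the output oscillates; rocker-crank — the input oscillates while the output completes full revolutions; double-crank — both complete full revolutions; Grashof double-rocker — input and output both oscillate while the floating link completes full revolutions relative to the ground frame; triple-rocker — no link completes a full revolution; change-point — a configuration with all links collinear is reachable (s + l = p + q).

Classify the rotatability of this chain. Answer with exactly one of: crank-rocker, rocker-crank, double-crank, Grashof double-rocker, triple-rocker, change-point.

lengths: ground=3, input=5, coupler=11, output=12
sorted: s=3 (shortest), l=12 (longest), p+q=16
s + l = 15 vs p + q = 16
s + l < p + q (Grashof) with shortest = ground link → double-crank

double-crank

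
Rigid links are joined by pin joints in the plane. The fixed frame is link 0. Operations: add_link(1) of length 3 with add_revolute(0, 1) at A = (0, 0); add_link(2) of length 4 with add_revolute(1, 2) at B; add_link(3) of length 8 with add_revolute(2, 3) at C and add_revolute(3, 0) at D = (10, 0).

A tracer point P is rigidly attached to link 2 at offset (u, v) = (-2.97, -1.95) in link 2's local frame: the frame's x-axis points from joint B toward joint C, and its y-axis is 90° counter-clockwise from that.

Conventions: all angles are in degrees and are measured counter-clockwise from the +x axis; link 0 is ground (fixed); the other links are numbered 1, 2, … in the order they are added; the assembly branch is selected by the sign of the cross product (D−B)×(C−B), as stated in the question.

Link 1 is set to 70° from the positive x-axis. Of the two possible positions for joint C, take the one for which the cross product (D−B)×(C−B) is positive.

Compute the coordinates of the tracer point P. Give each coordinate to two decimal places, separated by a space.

A=(0,0), D=(10.00,0)
B = A + 3.00·(cos70°, sin70°) = (1.0261, 2.8191)
|BD| = 9.4063
circle(B,4.00) ∩ circle(D,8.00): a=2.1517, h=3.3720
  candidates: C₊=(4.0894,5.3912) cross=31.718; C₋=(2.0683,-1.0428) cross=-31.718
  branch + wants cross > 0 → take C=(4.0894,5.3912) (cross=31.718)
ex = (C−B)/|BC| = (0.7658,0.6430); ey = (-0.6430,0.7658)
P = B + -2.97·ex + -1.95·ey = (0.0054,-0.5841)

0.01 -0.58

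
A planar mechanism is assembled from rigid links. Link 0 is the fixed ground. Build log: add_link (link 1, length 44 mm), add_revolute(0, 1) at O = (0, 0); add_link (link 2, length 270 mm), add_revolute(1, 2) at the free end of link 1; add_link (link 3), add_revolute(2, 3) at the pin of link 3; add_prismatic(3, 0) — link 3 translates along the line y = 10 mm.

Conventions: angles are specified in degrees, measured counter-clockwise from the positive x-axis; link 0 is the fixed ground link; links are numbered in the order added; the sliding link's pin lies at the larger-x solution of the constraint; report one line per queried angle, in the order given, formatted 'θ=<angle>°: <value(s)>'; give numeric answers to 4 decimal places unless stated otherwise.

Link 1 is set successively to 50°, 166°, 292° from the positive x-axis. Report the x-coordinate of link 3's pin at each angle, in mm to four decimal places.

geometry: r = 44 mm, L = 270 mm, e = 10 mm
θ=50°: crank pin P = (r cos θ, r sin θ) = (28.282655, 33.705955)
θ=50°: h = r sin θ − e = 33.705955 − 10 = 23.705955
θ=50°: x = r cos θ + √(L² − h²) = 28.282655 + 268.957297 = 297.239952
θ=166°: crank pin P = (r cos θ, r sin θ) = (-42.693012, 10.644563)
θ=166°: h = r sin θ − e = 10.644563 − 10 = 0.644563
θ=166°: x = r cos θ + √(L² − h²) = -42.693012 + 269.999231 = 227.306219
θ=292°: crank pin P = (r cos θ, r sin θ) = (16.482690, -40.796090)
θ=292°: h = r sin θ − e = -40.796090 − 10 = -50.796090
θ=292°: x = r cos θ + √(L² − h²) = 16.482690 + 265.178727 = 281.661417

θ=50°: 297.2400
θ=166°: 227.3062
θ=292°: 281.6614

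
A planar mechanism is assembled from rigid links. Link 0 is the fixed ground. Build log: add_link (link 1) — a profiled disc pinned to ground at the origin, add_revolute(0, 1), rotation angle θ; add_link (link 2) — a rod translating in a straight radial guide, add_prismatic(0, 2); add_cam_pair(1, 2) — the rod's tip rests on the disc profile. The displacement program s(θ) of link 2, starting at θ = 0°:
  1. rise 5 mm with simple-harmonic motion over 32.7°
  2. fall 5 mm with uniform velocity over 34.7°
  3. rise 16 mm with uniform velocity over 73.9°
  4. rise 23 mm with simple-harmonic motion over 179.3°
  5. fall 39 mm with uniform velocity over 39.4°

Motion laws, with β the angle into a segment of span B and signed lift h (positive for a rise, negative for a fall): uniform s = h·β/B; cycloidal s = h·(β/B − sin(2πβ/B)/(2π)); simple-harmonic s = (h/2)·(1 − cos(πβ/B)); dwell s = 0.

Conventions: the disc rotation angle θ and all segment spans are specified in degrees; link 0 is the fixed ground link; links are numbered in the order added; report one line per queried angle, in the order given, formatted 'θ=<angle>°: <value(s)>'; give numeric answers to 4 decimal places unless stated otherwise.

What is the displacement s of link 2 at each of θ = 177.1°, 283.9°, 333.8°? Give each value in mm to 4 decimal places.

seg 1 [0°–32.7°] simple-harmonic, h=5: full span → s += 5 → s = 5.0000
seg 2 [32.7°–67.4°] uniform, h=-5: full span → s += -5 → s = 0.0000
seg 3 [67.4°–141.3°] uniform, h=16: full span → s += 16 → s = 16.0000
seg 4 [141.3°–320.6°] simple-harmonic, h=23: θ=177.1° here. β=35.8, B=179.3. 23/2·(1 − cos(π·0.1997)) = 2.1892 → s = 18.1892
seg 4 [141.3°–320.6°] simple-harmonic, h=23: θ=283.9° here. β=142.6, B=179.3. 23/2·(1 − cos(π·0.7953)) = 20.7032 → s = 36.7032
seg 4 [141.3°–320.6°] simple-harmonic, h=23: full span → s += 23 → s = 39.0000
seg 5 [320.6°–360°] uniform, h=-39: θ=333.8° here. β=13.2, B=39.4. -39·13.2/39.4 = -13.0660 → s = 25.9340

θ=177.1°: 18.1892
θ=283.9°: 36.7032
θ=333.8°: 25.9340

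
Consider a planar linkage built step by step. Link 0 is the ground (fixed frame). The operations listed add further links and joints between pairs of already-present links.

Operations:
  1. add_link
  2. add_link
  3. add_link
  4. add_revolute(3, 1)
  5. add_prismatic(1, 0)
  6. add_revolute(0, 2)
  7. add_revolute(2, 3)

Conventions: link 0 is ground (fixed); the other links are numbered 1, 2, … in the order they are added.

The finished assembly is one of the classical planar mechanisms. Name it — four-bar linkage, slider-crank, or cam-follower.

links: 4 (incl. ground); joints: 3 revolute, 1 prismatic, 0 higher (cam) pair, forming one closed loop
4 links, 3 revolutes + 1 prismatic in one loop → slider-crank

slider-crank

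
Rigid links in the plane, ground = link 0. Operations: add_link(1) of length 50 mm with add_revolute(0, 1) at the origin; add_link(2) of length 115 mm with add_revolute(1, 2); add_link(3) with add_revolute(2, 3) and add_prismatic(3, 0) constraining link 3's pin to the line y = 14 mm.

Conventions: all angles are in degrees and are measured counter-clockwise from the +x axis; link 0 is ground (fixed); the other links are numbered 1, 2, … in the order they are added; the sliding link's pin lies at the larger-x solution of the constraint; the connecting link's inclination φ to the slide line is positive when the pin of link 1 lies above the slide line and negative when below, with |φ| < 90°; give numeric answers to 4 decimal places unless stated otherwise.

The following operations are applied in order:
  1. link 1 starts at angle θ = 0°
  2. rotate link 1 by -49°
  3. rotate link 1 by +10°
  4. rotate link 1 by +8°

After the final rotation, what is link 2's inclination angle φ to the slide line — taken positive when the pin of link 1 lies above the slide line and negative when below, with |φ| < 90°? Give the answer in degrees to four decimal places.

geometry: r = 50 mm, L = 115 mm, e = 14 mm; θ starts at 0°
rotate link 1 by -49°: θ ← 0° -49° = -49°
rotate link 1 by +10°: θ ← -49° +10° = -39°
rotate link 1 by +8°: θ ← -39° +8° = -31°
h = r sin θ − e = -25.751904 − 14 = -39.751904
sin φ = h / L = -39.751904 / 115 = -0.34566873
φ = arcsin(-0.34566873) = -20.222623°

-20.2226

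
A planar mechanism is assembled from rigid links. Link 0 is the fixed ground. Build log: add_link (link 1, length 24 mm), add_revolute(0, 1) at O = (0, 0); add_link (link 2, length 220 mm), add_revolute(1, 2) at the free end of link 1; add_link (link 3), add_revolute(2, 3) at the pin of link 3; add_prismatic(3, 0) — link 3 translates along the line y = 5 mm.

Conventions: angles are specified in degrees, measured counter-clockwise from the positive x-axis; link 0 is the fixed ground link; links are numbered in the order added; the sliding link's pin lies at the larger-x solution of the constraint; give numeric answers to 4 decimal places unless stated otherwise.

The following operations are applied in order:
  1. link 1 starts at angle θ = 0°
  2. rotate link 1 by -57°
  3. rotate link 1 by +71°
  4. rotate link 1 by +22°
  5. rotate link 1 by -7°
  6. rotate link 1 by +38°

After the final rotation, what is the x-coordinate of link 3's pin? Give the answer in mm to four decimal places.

geometry: r = 24 mm, L = 220 mm, e = 5 mm; θ starts at 0°
rotate link 1 by -57°: θ ← 0° -57° = -57°
rotate link 1 by +71°: θ ← -57° +71° = 14°
rotate link 1 by +22°: θ ← 14° +22° = 36°
rotate link 1 by -7°: θ ← 36° -7° = 29°
rotate link 1 by +38°: θ ← 29° +38° = 67°
crank pin P = (r cos θ, r sin θ) = (9.377547, 22.092116)
h = r sin θ − e = 22.092116 − 5 = 17.092116
x = r cos θ + √(L² − h²) = 9.377547 + 219.335040 = 228.712587

228.7126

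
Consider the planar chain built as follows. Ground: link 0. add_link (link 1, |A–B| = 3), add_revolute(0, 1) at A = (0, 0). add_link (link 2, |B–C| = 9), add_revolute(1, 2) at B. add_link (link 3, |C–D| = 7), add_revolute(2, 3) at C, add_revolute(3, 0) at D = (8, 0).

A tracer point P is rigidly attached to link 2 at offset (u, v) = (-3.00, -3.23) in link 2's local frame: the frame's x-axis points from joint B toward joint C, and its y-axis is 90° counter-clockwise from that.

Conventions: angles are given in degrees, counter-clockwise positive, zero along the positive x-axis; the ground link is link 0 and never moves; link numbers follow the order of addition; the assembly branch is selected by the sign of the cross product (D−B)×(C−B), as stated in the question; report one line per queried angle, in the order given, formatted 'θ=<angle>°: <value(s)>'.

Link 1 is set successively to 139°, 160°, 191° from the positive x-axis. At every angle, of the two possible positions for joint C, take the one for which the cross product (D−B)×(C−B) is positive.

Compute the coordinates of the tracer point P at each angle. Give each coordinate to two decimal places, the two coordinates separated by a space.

A=(0,0), D=(8.00,0)
θ=139°: B = A + 3.00·(cos139°, sin139°) = (-2.2641, 1.9682)
θ=139°: |BD| = 10.4511
θ=139°: circle(B,9.00) ∩ circle(D,7.00): a=6.7565, h=5.9456
θ=139°:   candidates: C₊=(5.4912,6.5350) cross=62.138; C₋=(3.2518,-5.1434) cross=-62.138
θ=139°:   branch + wants cross > 0 → take C=(5.4912,6.5350) (cross=62.138)
θ=139°: ex = (C−B)/|BC| = (0.8617,0.5074); ey = (-0.5074,0.8617)
θ=139°: P = B + -3.00·ex + -3.23·ey = (-3.2103,-2.3374)
θ=160°: B = A + 3.00·(cos160°, sin160°) = (-2.8191, 1.0261)
θ=160°: |BD| = 10.8676
θ=160°: circle(B,9.00) ∩ circle(D,7.00): a=6.9061, h=5.7711
θ=160°:   candidates: C₊=(4.6010,6.1194) cross=62.719; C₋=(3.5113,-5.3713) cross=-62.719
θ=160°:   branch + wants cross > 0 → take C=(4.6010,6.1194) (cross=62.719)
θ=160°: ex = (C−B)/|BC| = (0.8245,0.5659); ey = (-0.5659,0.8245)
θ=160°: P = B + -3.00·ex + -3.23·ey = (-3.4645,-3.3347)
θ=191°: B = A + 3.00·(cos191°, sin191°) = (-2.9449, -0.5724)
θ=191°: |BD| = 10.9598
θ=191°: circle(B,9.00) ∩ circle(D,7.00): a=6.9398, h=5.7306
θ=191°:   candidates: C₊=(3.6861,5.5128) cross=62.806; C₋=(4.2847,-5.9327) cross=-62.806
θ=191°:   branch + wants cross > 0 → take C=(3.6861,5.5128) (cross=62.806)
θ=191°: ex = (C−B)/|BC| = (0.7368,0.6761); ey = (-0.6761,0.7368)
θ=191°: P = B + -3.00·ex + -3.23·ey = (-2.9713,-4.9806)

θ=139°: -3.21 -2.34
θ=160°: -3.46 -3.33
θ=191°: -2.97 -4.98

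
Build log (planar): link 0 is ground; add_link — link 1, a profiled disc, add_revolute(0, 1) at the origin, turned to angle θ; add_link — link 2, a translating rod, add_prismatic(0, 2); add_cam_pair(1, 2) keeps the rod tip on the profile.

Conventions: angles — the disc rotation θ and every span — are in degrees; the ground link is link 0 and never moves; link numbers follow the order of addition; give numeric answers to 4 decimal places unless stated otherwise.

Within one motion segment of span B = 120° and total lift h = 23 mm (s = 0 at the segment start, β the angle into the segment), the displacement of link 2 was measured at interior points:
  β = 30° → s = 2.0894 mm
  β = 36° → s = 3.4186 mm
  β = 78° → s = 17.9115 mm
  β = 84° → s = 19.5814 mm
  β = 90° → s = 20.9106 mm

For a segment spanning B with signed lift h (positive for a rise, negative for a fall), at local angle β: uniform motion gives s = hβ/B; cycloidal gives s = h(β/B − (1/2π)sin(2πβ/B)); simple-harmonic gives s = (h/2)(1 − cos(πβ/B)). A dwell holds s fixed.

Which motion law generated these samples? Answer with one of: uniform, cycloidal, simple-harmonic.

candidates at β/B = r: uniform s = h·r (linear in β); cycloidal s = h·(r − sin(2πr)/(2π)); simple-harmonic s = (h/2)(1 − cos(πr))
β=30°: printed 2.0894 | uniform 5.7500, cycloidal 2.0894, simple-harmonic 3.3683
β=36°: printed 3.4186 | uniform 6.9000, cycloidal 3.4186, simple-harmonic 4.7405
β=78°: printed 17.9115 | uniform 14.9500, cycloidal 17.9115, simple-harmonic 16.7209
β=84°: printed 19.5814 | uniform 16.1000, cycloidal 19.5814, simple-harmonic 18.2595
β=90°: printed 20.9106 | uniform 17.2500, cycloidal 20.9106, simple-harmonic 19.6317
only one law matches every sample → cycloidal

cycloidal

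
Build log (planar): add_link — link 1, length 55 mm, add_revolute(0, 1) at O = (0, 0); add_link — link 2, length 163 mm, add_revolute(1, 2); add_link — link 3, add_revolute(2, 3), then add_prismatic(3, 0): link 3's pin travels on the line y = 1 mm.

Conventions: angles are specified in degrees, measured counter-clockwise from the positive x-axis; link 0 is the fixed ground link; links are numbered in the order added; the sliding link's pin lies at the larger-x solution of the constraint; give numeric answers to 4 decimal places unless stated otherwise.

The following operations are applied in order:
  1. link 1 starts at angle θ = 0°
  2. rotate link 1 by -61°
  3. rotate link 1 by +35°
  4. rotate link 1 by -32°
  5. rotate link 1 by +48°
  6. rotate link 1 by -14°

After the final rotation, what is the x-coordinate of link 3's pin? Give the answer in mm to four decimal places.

geometry: r = 55 mm, L = 163 mm, e = 1 mm; θ starts at 0°
rotate link 1 by -61°: θ ← 0° -61° = -61°
rotate link 1 by +35°: θ ← -61° +35° = -26°
rotate link 1 by -32°: θ ← -26° -32° = -58°
rotate link 1 by +48°: θ ← -58° +48° = -10°
rotate link 1 by -14°: θ ← -10° -14° = -24°
crank pin P = (r cos θ, r sin θ) = (50.245000, -22.370515)
h = r sin θ − e = -22.370515 − 1 = -23.370515
x = r cos θ + √(L² − h²) = 50.245000 + 161.315898 = 211.560898

211.5609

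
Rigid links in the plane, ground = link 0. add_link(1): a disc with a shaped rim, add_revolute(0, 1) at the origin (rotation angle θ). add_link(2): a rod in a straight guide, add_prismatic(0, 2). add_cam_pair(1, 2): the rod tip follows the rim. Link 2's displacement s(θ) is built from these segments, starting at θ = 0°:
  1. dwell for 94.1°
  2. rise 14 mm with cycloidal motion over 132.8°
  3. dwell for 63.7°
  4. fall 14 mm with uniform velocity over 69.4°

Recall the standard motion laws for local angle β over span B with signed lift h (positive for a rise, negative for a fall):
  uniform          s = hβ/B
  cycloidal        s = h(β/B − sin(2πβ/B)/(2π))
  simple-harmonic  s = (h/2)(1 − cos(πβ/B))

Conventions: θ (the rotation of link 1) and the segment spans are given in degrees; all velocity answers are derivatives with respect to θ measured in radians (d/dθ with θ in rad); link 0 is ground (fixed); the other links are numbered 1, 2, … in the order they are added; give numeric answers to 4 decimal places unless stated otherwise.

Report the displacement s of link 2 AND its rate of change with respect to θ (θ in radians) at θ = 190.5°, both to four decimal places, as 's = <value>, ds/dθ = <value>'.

segment 1 (0° to 94.1°, dwell): s unchanged at 0.0000
θ = 190.5° falls in segment 2 (94.1° to 226.9°, cycloidal, h = 14): β = 190.5 − 94.1 = 96.4°, B = 132.8°; Δs = 14·(0.7259 − sin(2π·0.7259)/(2π)) = 12.3653; s = 0.0000 + 12.3653 = 12.3653
velocity in seg [94.1°–226.9°] (cycloidal), θ in radians: β = 96.4° = 1.6825 rad, B = 132.8° = 2.3178 rad; ds/dθ = (h/B)(1 − cos(2πβ/B)) = (14/2.3178)(1 − cos(2π·0.7259)) = 6.951229 mm/rad

s = 12.3653, ds/dθ = 6.9512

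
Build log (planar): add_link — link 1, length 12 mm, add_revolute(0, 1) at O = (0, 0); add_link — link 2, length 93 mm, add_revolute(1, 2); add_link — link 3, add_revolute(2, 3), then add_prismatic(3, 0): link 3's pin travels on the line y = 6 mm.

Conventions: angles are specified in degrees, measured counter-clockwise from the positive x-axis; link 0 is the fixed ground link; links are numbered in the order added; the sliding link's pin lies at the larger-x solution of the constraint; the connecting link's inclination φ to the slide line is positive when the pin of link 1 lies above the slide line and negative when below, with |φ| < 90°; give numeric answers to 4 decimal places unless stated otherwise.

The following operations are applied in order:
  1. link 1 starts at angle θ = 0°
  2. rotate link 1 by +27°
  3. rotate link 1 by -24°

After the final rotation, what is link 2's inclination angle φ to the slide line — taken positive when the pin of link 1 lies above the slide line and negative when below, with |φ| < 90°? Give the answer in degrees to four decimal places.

geometry: r = 12 mm, L = 93 mm, e = 6 mm; θ starts at 0°
rotate link 1 by +27°: θ ← 0° +27° = 27°
rotate link 1 by -24°: θ ← 27° -24° = 3°
h = r sin θ − e = 0.628031 − 6 = -5.371969
sin φ = h / L = -5.371969 / 93 = -0.05776310
φ = arcsin(-0.05776310) = -3.311425°

-3.3114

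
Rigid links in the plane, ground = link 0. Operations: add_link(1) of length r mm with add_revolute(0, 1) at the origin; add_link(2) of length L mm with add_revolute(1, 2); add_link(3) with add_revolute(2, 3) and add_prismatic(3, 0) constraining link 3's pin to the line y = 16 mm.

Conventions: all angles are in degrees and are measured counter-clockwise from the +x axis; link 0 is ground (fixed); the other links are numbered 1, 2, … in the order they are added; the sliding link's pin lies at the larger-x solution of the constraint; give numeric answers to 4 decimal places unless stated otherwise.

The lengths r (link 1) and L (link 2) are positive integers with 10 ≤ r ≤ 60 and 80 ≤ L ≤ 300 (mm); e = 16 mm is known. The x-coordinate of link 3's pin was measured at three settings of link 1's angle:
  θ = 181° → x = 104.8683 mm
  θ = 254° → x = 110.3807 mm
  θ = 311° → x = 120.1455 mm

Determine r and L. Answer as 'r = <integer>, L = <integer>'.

constraint per measurement: (x − r cos θ)² + (r sin θ − e)² = L²
subtracting the θ₁ and θ₂ equations cancels the r² and L² terms:
r = (x₁² − x₂²) / (2[(x₁cos θ₁ + e sin θ₁) − (x₂cos θ₂ + e sin θ₂)]) = 10.0001 → r = 10
L² = (x₁ − r cos θ₁)² + (r sin θ₁ − e)² = 13455.9917 → L = 116.0000 → L = 116
check at θ₃=311°: x = 120.1455 (printed 120.1455) ✓

r = 10, L = 116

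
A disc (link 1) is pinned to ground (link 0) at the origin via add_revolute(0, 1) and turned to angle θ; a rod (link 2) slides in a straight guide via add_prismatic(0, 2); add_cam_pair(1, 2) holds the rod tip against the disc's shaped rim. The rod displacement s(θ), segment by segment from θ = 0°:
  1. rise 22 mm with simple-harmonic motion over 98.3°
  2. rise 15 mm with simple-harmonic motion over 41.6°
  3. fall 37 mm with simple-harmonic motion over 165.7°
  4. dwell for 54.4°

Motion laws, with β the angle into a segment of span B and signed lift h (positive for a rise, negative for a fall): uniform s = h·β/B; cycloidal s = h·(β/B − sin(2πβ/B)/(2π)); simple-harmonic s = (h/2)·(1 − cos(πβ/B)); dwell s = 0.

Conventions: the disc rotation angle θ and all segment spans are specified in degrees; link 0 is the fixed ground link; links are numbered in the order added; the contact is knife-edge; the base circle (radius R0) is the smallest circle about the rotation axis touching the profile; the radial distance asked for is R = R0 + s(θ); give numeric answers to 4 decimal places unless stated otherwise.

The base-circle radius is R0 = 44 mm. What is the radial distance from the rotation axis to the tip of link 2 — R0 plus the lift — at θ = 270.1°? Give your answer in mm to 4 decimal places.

segment 1 (0° to 98.3°, simple-harmonic, h = 22) is passed completely: s = 0.0000 + (22) = 22.0000
segment 2 (98.3° to 139.9°, simple-harmonic, h = 15) is passed completely: s = 22.0000 + (15) = 37.0000
θ = 270.1° falls in segment 3 (139.9° to 305.6°, simple-harmonic, h = -37): β = 270.1 − 139.9 = 130.2°, B = 165.7°; Δs = -37/2·(1 − cos(π·0.7858)) = -32.9654; s = 37.0000 − 32.9654 = 4.0346
R = R0 + s = 44 + 4.0346 = 48.0346

48.0346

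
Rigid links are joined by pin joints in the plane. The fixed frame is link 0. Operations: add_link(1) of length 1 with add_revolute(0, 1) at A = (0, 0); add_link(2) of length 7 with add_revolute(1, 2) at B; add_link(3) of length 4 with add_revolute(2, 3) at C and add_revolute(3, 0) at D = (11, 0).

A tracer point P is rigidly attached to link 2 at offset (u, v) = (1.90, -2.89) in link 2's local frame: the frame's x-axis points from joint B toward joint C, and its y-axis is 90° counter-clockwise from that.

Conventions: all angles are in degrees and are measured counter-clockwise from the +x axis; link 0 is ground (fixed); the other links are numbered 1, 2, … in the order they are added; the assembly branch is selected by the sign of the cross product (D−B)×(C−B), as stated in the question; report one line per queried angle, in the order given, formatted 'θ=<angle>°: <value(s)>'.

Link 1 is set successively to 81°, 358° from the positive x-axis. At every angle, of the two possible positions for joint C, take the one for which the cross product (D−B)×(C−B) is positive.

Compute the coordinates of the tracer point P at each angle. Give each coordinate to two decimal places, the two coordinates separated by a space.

A=(0,0), D=(11.00,0)
θ=81°: B = A + 1.00·(cos81°, sin81°) = (0.1564, 0.9877)
θ=81°: |BD| = 10.8885
θ=81°: circle(B,7.00) ∩ circle(D,4.00): a=6.9596, h=0.7510
θ=81°:   candidates: C₊=(7.1555,1.1043) cross=8.178; C₋=(7.0192,-0.3916) cross=-8.178
θ=81°:   branch + wants cross > 0 → take C=(7.1555,1.1043) (cross=8.178)
θ=81°: ex = (C−B)/|BC| = (0.9999,0.0167); ey = (-0.0167,0.9999)
θ=81°: P = B + 1.90·ex + -2.89·ey = (2.1043,-1.8703)
θ=358°: B = A + 1.00·(cos358°, sin358°) = (0.9994, -0.0349)
θ=358°: |BD| = 10.0007
θ=358°: circle(B,7.00) ∩ circle(D,4.00): a=6.6502, h=2.1851
θ=358°:   candidates: C₊=(7.6419,2.1734) cross=21.852; C₋=(7.6572,-2.1967) cross=-21.852
θ=358°:   branch + wants cross > 0 → take C=(7.6419,2.1734) (cross=21.852)
θ=358°: ex = (C−B)/|BC| = (0.9489,0.3155); ey = (-0.3155,0.9489)
θ=358°: P = B + 1.90·ex + -2.89·ey = (3.7141,-2.1779)

θ=81°: 2.10 -1.87
θ=358°: 3.71 -2.18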